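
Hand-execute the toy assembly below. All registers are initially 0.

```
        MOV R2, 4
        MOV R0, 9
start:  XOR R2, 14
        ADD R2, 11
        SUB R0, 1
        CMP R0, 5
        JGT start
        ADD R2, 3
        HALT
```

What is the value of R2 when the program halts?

75

MOV R2, 4 → R2=4
MOV R0, 9 → R0=9
XOR R2, 14 → R2=4^14=10
ADD R2, 11 → R2=10+11=21
SUB R0, 1 → R0=9-1=8
CMP R0, 5  (cmp 8,5)
JGT start: taken
XOR R2, 14 → R2=21^14=27
ADD R2, 11 → R2=27+11=38
SUB R0, 1 → R0=8-1=7
CMP R0, 5  (cmp 7,5)
JGT start: taken
XOR R2, 14 → R2=38^14=40
ADD R2, 11 → R2=40+11=51
SUB R0, 1 → R0=7-1=6
CMP R0, 5  (cmp 6,5)
JGT start: taken
XOR R2, 14 → R2=51^14=61
ADD R2, 11 → R2=61+11=72
SUB R0, 1 → R0=6-1=5
CMP R0, 5  (cmp 5,5)
JGT start: not taken
ADD R2, 3 → R2=72+3=75
halt.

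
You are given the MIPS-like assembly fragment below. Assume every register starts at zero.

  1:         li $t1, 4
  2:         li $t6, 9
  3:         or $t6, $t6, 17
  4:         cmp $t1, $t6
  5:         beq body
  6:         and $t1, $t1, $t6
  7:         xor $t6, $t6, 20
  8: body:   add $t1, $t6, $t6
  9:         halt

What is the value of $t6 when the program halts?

after li $t1, 4: $t1=4
after li $t6, 9: $t6=9
after or $t6, $t6, 17: $t6=9|17=25
cmp $t1, $t6  (cmp 4,25)
beq body: not taken
after and $t1, $t1, $t6: $t1=4&25=0
after xor $t6, $t6, 20: $t6=25^20=13
after add $t1, $t6, $t6: $t1=13+13=26
halt.

13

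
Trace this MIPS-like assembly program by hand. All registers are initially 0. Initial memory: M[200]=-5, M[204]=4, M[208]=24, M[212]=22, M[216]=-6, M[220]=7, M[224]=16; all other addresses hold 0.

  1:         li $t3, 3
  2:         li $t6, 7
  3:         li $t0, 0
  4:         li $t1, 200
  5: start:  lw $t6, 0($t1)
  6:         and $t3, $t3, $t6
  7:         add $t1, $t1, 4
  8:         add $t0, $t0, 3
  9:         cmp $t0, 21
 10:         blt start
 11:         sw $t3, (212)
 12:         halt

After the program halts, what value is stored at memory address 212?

li $t3, 3 → $t3=3
li $t6, 7 → $t6=7
li $t0, 0 → $t0=0
li $t1, 200 → $t1=200
lw $t6, 0($t1) → $t6=M[200]=-5
and $t3, $t3, $t6 → $t3=3&(-5)=3
add $t1, $t1, 4 → $t1=200+4=204
add $t0, $t0, 3 → $t0=0+3=3
cmp $t0, 21  (cmp 3,21)
blt start: taken
lw $t6, 0($t1) → $t6=M[204]=4
and $t3, $t3, $t6 → $t3=3&4=0
add $t1, $t1, 4 → $t1=204+4=208
add $t0, $t0, 3 → $t0=3+3=6
cmp $t0, 21  (cmp 6,21)
blt start: taken
lw $t6, 0($t1) → $t6=M[208]=24
and $t3, $t3, $t6 → $t3=0&24=0
add $t1, $t1, 4 → $t1=208+4=212
add $t0, $t0, 3 → $t0=6+3=9
cmp $t0, 21  (cmp 9,21)
blt start: taken
lw $t6, 0($t1) → $t6=M[212]=22
and $t3, $t3, $t6 → $t3=0&22=0
add $t1, $t1, 4 → $t1=212+4=216
add $t0, $t0, 3 → $t0=9+3=12
cmp $t0, 21  (cmp 12,21)
blt start: taken
lw $t6, 0($t1) → $t6=M[216]=-6
and $t3, $t3, $t6 → $t3=0&(-6)=0
add $t1, $t1, 4 → $t1=216+4=220
add $t0, $t0, 3 → $t0=12+3=15
cmp $t0, 21  (cmp 15,21)
blt start: taken
lw $t6, 0($t1) → $t6=M[220]=7
and $t3, $t3, $t6 → $t3=0&7=0
add $t1, $t1, 4 → $t1=220+4=224
add $t0, $t0, 3 → $t0=15+3=18
cmp $t0, 21  (cmp 18,21)
blt start: taken
lw $t6, 0($t1) → $t6=M[224]=16
and $t3, $t3, $t6 → $t3=0&16=0
add $t1, $t1, 4 → $t1=224+4=228
add $t0, $t0, 3 → $t0=18+3=21
cmp $t0, 21  (cmp 21,21)
blt start: not taken
sw $t3, (212) → M[212]=0
halt.

0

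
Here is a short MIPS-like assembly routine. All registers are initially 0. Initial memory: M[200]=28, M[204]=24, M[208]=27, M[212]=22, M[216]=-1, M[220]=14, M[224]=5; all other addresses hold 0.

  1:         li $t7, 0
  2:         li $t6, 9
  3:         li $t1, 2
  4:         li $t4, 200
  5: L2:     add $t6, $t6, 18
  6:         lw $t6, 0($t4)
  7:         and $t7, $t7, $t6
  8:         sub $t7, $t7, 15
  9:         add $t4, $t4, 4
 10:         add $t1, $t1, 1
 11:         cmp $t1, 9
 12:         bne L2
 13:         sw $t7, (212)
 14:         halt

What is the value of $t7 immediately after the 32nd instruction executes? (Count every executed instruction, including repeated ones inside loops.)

3

$t7=0
$t6=9
$t1=2
$t4=200
$t6=9+18=27
$t6=M[200]=28
$t7=0&28=0
$t7=0-15=-15
$t4=200+4=204
$t1=2+1=3
cmp $t1, 9  (cmp 3,9)
bne L2: taken
$t6=28+18=46
$t6=M[204]=24
$t7=(-15)&24=16
$t7=16-15=1
$t4=204+4=208
$t1=3+1=4
cmp $t1, 9  (cmp 4,9)
bne L2: taken
$t6=24+18=42
$t6=M[208]=27
$t7=1&27=1
$t7=1-15=-14
$t4=208+4=212
$t1=4+1=5
cmp $t1, 9  (cmp 5,9)
bne L2: taken
$t6=27+18=45
$t6=M[212]=22
$t7=(-14)&22=18
$t7=18-15=3
After step 32: $t7 = 3.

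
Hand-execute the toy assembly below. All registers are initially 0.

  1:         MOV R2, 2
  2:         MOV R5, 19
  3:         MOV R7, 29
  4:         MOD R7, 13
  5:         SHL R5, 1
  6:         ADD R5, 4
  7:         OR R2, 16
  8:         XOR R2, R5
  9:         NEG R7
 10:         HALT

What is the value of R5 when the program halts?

42

after MOV R2, 2: R2=2
after MOV R5, 19: R5=19
after MOV R7, 29: R7=29
after MOD R7, 13: R7=29%13=3
after SHL R5, 1: R5=19<<1=38
after ADD R5, 4: R5=38+4=42
after OR R2, 16: R2=2|16=18
after XOR R2, R5: R2=18^42=56
after NEG R7: R7=-(3)=-3
halt.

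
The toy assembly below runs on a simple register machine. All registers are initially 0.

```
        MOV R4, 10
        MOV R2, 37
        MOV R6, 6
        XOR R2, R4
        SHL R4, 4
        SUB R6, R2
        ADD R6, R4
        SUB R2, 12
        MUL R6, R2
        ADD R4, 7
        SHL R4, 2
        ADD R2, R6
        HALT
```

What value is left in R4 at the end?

668

MOV R4, 10 → R4=10
MOV R2, 37 → R2=37
MOV R6, 6 → R6=6
XOR R2, R4 → R2=37^10=47
SHL R4, 4 → R4=10<<4=160
SUB R6, R2 → R6=6-47=-41
ADD R6, R4 → R6=(-41)+160=119
SUB R2, 12 → R2=47-12=35
MUL R6, R2 → R6=119*35=4165
ADD R4, 7 → R4=160+7=167
SHL R4, 2 → R4=167<<2=668
ADD R2, R6 → R2=35+4165=4200
halt.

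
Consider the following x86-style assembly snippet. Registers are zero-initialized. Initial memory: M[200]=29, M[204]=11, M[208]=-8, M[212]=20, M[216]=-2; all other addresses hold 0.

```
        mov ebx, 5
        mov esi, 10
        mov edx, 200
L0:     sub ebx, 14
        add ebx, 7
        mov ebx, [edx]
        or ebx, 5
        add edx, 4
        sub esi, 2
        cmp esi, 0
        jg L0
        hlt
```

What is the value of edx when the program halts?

mov ebx, 5 → ebx=5
mov esi, 10 → esi=10
mov edx, 200 → edx=200
sub ebx, 14 → ebx=5-14=-9
add ebx, 7 → ebx=(-9)+7=-2
mov ebx, [edx] → ebx=M[200]=29
or ebx, 5 → ebx=29|5=29
add edx, 4 → edx=200+4=204
sub esi, 2 → esi=10-2=8
cmp esi, 0  (cmp 8,0)
jg L0: taken
sub ebx, 14 → ebx=29-14=15
add ebx, 7 → ebx=15+7=22
mov ebx, [edx] → ebx=M[204]=11
or ebx, 5 → ebx=11|5=15
add edx, 4 → edx=204+4=208
sub esi, 2 → esi=8-2=6
cmp esi, 0  (cmp 6,0)
jg L0: taken
sub ebx, 14 → ebx=15-14=1
add ebx, 7 → ebx=1+7=8
mov ebx, [edx] → ebx=M[208]=-8
or ebx, 5 → ebx=(-8)|5=-3
add edx, 4 → edx=208+4=212
sub esi, 2 → esi=6-2=4
cmp esi, 0  (cmp 4,0)
jg L0: taken
sub ebx, 14 → ebx=(-3)-14=-17
add ebx, 7 → ebx=(-17)+7=-10
mov ebx, [edx] → ebx=M[212]=20
or ebx, 5 → ebx=20|5=21
add edx, 4 → edx=212+4=216
sub esi, 2 → esi=4-2=2
cmp esi, 0  (cmp 2,0)
jg L0: taken
sub ebx, 14 → ebx=21-14=7
add ebx, 7 → ebx=7+7=14
mov ebx, [edx] → ebx=M[216]=-2
or ebx, 5 → ebx=(-2)|5=-1
add edx, 4 → edx=216+4=220
sub esi, 2 → esi=2-2=0
cmp esi, 0  (cmp 0,0)
jg L0: not taken
halt.

220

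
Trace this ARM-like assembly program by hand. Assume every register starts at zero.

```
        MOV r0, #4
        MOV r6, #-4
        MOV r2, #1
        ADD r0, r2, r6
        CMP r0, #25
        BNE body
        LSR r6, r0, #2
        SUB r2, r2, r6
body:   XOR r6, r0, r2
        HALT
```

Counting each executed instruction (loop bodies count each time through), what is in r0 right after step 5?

-3

MOV r0, #4 → r0=4
MOV r6, #-4 → r6=-4
MOV r2, #1 → r2=1
ADD r0, r2, r6 → r0=1+(-4)=-3
CMP r0, #25  (cmp -3,25)
After step 5: r0 = -3.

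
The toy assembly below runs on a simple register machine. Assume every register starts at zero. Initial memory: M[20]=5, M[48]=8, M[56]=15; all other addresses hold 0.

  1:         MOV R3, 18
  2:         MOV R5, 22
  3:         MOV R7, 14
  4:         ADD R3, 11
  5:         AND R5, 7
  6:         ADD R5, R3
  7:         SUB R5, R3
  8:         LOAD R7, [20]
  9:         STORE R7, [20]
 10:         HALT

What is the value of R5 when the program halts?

MOV R3, 18 → R3=18
MOV R5, 22 → R5=22
MOV R7, 14 → R7=14
ADD R3, 11 → R3=18+11=29
AND R5, 7 → R5=22&7=6
ADD R5, R3 → R5=6+29=35
SUB R5, R3 → R5=35-29=6
LOAD R7, [20] → R7=M[20]=5
STORE R7, [20] → M[20]=5
halt.

6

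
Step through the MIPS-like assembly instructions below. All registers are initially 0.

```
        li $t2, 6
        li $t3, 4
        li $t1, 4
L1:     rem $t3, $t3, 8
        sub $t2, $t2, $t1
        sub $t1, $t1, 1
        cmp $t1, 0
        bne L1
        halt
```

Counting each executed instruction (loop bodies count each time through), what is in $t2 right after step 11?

-1

li $t2, 6 → $t2=6
li $t3, 4 → $t3=4
li $t1, 4 → $t1=4
rem $t3, $t3, 8 → $t3=4%8=4
sub $t2, $t2, $t1 → $t2=6-4=2
sub $t1, $t1, 1 → $t1=4-1=3
cmp $t1, 0  (cmp 3,0)
bne L1: taken
rem $t3, $t3, 8 → $t3=4%8=4
sub $t2, $t2, $t1 → $t2=2-3=-1
sub $t1, $t1, 1 → $t1=3-1=2
After step 11: $t2 = -1.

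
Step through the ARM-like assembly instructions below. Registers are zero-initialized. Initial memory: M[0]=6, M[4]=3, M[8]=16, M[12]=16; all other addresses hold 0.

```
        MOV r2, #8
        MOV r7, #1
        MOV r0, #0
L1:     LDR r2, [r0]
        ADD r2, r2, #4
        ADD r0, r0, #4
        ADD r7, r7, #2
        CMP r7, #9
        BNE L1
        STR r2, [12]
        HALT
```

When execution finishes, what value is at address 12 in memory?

MOV r2, #8 → r2=8
MOV r7, #1 → r7=1
MOV r0, #0 → r0=0
LDR r2, [r0] → r2=M[0]=6
ADD r2, r2, #4 → r2=6+4=10
ADD r0, r0, #4 → r0=0+4=4
ADD r7, r7, #2 → r7=1+2=3
CMP r7, #9  (cmp 3,9)
BNE L1: taken
LDR r2, [r0] → r2=M[4]=3
ADD r2, r2, #4 → r2=3+4=7
ADD r0, r0, #4 → r0=4+4=8
ADD r7, r7, #2 → r7=3+2=5
CMP r7, #9  (cmp 5,9)
BNE L1: taken
LDR r2, [r0] → r2=M[8]=16
ADD r2, r2, #4 → r2=16+4=20
ADD r0, r0, #4 → r0=8+4=12
ADD r7, r7, #2 → r7=5+2=7
CMP r7, #9  (cmp 7,9)
BNE L1: taken
LDR r2, [r0] → r2=M[12]=16
ADD r2, r2, #4 → r2=16+4=20
ADD r0, r0, #4 → r0=12+4=16
ADD r7, r7, #2 → r7=7+2=9
CMP r7, #9  (cmp 9,9)
BNE L1: not taken
STR r2, [12] → M[12]=20
halt.

20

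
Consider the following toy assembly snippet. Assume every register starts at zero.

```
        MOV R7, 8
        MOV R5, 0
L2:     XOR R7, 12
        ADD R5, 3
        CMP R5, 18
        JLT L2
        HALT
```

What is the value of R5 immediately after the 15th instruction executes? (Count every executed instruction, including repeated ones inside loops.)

9

after MOV R7, 8: R7=8
after MOV R5, 0: R5=0
after XOR R7, 12: R7=8^12=4
after ADD R5, 3: R5=0+3=3
CMP R5, 18  (cmp 3,18)
JLT L2: taken
after XOR R7, 12: R7=4^12=8
after ADD R5, 3: R5=3+3=6
CMP R5, 18  (cmp 6,18)
JLT L2: taken
after XOR R7, 12: R7=8^12=4
after ADD R5, 3: R5=6+3=9
CMP R5, 18  (cmp 9,18)
JLT L2: taken
after XOR R7, 12: R7=4^12=8
After step 15: R5 = 9.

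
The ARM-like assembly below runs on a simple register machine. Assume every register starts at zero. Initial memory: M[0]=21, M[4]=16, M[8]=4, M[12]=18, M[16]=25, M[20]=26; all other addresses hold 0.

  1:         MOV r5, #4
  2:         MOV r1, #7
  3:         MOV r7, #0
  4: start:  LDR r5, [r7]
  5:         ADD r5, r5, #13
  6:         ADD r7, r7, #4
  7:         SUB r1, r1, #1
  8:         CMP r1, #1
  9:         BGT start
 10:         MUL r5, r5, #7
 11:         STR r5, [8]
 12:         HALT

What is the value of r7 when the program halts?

MOV r5, #4 → r5=4
MOV r1, #7 → r1=7
MOV r7, #0 → r7=0
LDR r5, [r7] → r5=M[0]=21
ADD r5, r5, #13 → r5=21+13=34
ADD r7, r7, #4 → r7=0+4=4
SUB r1, r1, #1 → r1=7-1=6
CMP r1, #1  (cmp 6,1)
BGT start: taken
LDR r5, [r7] → r5=M[4]=16
ADD r5, r5, #13 → r5=16+13=29
ADD r7, r7, #4 → r7=4+4=8
SUB r1, r1, #1 → r1=6-1=5
CMP r1, #1  (cmp 5,1)
BGT start: taken
LDR r5, [r7] → r5=M[8]=4
ADD r5, r5, #13 → r5=4+13=17
ADD r7, r7, #4 → r7=8+4=12
SUB r1, r1, #1 → r1=5-1=4
CMP r1, #1  (cmp 4,1)
BGT start: taken
LDR r5, [r7] → r5=M[12]=18
ADD r5, r5, #13 → r5=18+13=31
ADD r7, r7, #4 → r7=12+4=16
SUB r1, r1, #1 → r1=4-1=3
CMP r1, #1  (cmp 3,1)
BGT start: taken
LDR r5, [r7] → r5=M[16]=25
ADD r5, r5, #13 → r5=25+13=38
ADD r7, r7, #4 → r7=16+4=20
SUB r1, r1, #1 → r1=3-1=2
CMP r1, #1  (cmp 2,1)
BGT start: taken
LDR r5, [r7] → r5=M[20]=26
ADD r5, r5, #13 → r5=26+13=39
ADD r7, r7, #4 → r7=20+4=24
SUB r1, r1, #1 → r1=2-1=1
CMP r1, #1  (cmp 1,1)
BGT start: not taken
MUL r5, r5, #7 → r5=39*7=273
STR r5, [8] → M[8]=273
halt.

24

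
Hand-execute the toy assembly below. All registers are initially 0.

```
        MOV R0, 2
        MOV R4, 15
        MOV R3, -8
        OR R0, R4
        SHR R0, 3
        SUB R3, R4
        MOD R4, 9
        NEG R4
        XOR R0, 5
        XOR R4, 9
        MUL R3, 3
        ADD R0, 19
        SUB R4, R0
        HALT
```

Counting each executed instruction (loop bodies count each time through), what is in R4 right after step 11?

-13

after MOV R0, 2: R0=2
after MOV R4, 15: R4=15
after MOV R3, -8: R3=-8
after OR R0, R4: R0=2|15=15
after SHR R0, 3: R0=15>>3=1
after SUB R3, R4: R3=(-8)-15=-23
after MOD R4, 9: R4=15%9=6
after NEG R4: R4=-(6)=-6
after XOR R0, 5: R0=1^5=4
after XOR R4, 9: R4=(-6)^9=-13
after MUL R3, 3: R3=(-23)*3=-69
After step 11: R4 = -13.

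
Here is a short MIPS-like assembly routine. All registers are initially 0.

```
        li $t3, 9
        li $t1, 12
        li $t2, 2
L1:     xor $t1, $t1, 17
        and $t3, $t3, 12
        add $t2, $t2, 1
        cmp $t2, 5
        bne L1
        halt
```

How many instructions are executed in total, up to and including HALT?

19

$t3=9
$t1=12
$t2=2
$t1=12^17=29
$t3=9&12=8
$t2=2+1=3
cmp $t2, 5  (cmp 3,5)
bne L1: taken
$t1=29^17=12
$t3=8&12=8
$t2=3+1=4
cmp $t2, 5  (cmp 4,5)
bne L1: taken
$t1=12^17=29
$t3=8&12=8
$t2=4+1=5
cmp $t2, 5  (cmp 5,5)
bne L1: not taken
halt.
Total executed instructions: 19.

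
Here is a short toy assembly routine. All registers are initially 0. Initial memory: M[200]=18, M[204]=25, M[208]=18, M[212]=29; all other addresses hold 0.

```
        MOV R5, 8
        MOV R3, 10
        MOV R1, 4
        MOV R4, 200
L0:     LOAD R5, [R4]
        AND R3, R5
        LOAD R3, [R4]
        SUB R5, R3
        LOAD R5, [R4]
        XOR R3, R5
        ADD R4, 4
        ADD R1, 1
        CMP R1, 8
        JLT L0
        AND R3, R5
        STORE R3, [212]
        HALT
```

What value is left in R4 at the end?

R5=8
R3=10
R1=4
R4=200
R5=M[200]=18
R3=10&18=2
R3=M[200]=18
R5=18-18=0
R5=M[200]=18
R3=18^18=0
R4=200+4=204
R1=4+1=5
CMP R1, 8  (cmp 5,8)
JLT L0: taken
R5=M[204]=25
R3=0&25=0
R3=M[204]=25
R5=25-25=0
R5=M[204]=25
R3=25^25=0
R4=204+4=208
R1=5+1=6
CMP R1, 8  (cmp 6,8)
JLT L0: taken
R5=M[208]=18
R3=0&18=0
R3=M[208]=18
R5=18-18=0
R5=M[208]=18
R3=18^18=0
R4=208+4=212
R1=6+1=7
CMP R1, 8  (cmp 7,8)
JLT L0: taken
R5=M[212]=29
R3=0&29=0
R3=M[212]=29
R5=29-29=0
R5=M[212]=29
R3=29^29=0
R4=212+4=216
R1=7+1=8
CMP R1, 8  (cmp 8,8)
JLT L0: not taken
R3=0&29=0
STORE R3, [212] → M[212]=0
halt.

216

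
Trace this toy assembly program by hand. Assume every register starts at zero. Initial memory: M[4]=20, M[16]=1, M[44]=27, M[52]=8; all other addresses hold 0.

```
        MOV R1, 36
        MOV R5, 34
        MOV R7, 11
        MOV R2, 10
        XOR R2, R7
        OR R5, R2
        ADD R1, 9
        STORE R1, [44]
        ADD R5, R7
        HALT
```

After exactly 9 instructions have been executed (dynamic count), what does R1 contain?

MOV R1, 36 → R1=36
MOV R5, 34 → R5=34
MOV R7, 11 → R7=11
MOV R2, 10 → R2=10
XOR R2, R7 → R2=10^11=1
OR R5, R2 → R5=34|1=35
ADD R1, 9 → R1=36+9=45
STORE R1, [44] → M[44]=45
ADD R5, R7 → R5=35+11=46
After step 9: R1 = 45.

45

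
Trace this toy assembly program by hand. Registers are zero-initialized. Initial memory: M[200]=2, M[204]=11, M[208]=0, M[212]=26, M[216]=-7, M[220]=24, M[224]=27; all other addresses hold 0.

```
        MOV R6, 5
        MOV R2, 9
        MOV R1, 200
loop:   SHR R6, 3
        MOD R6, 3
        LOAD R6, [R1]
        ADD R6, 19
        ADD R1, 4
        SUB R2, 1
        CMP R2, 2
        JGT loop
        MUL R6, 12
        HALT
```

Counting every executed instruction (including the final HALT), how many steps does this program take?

MOV R6, 5 → R6=5
MOV R2, 9 → R2=9
MOV R1, 200 → R1=200
SHR R6, 3 → R6=5>>3=0
MOD R6, 3 → R6=0%3=0
LOAD R6, [R1] → R6=M[200]=2
ADD R6, 19 → R6=2+19=21
ADD R1, 4 → R1=200+4=204
SUB R2, 1 → R2=9-1=8
CMP R2, 2  (cmp 8,2)
JGT loop: taken
SHR R6, 3 → R6=21>>3=2
MOD R6, 3 → R6=2%3=2
LOAD R6, [R1] → R6=M[204]=11
ADD R6, 19 → R6=11+19=30
ADD R1, 4 → R1=204+4=208
SUB R2, 1 → R2=8-1=7
CMP R2, 2  (cmp 7,2)
JGT loop: taken
SHR R6, 3 → R6=30>>3=3
MOD R6, 3 → R6=3%3=0
LOAD R6, [R1] → R6=M[208]=0
ADD R6, 19 → R6=0+19=19
ADD R1, 4 → R1=208+4=212
SUB R2, 1 → R2=7-1=6
CMP R2, 2  (cmp 6,2)
JGT loop: taken
SHR R6, 3 → R6=19>>3=2
MOD R6, 3 → R6=2%3=2
LOAD R6, [R1] → R6=M[212]=26
ADD R6, 19 → R6=26+19=45
ADD R1, 4 → R1=212+4=216
SUB R2, 1 → R2=6-1=5
CMP R2, 2  (cmp 5,2)
JGT loop: taken
SHR R6, 3 → R6=45>>3=5
MOD R6, 3 → R6=5%3=2
LOAD R6, [R1] → R6=M[216]=-7
ADD R6, 19 → R6=(-7)+19=12
ADD R1, 4 → R1=216+4=220
SUB R2, 1 → R2=5-1=4
CMP R2, 2  (cmp 4,2)
JGT loop: taken
SHR R6, 3 → R6=12>>3=1
MOD R6, 3 → R6=1%3=1
LOAD R6, [R1] → R6=M[220]=24
ADD R6, 19 → R6=24+19=43
ADD R1, 4 → R1=220+4=224
SUB R2, 1 → R2=4-1=3
CMP R2, 2  (cmp 3,2)
JGT loop: taken
SHR R6, 3 → R6=43>>3=5
MOD R6, 3 → R6=5%3=2
LOAD R6, [R1] → R6=M[224]=27
ADD R6, 19 → R6=27+19=46
ADD R1, 4 → R1=224+4=228
SUB R2, 1 → R2=3-1=2
CMP R2, 2  (cmp 2,2)
JGT loop: not taken
MUL R6, 12 → R6=46*12=552
halt.
Total executed instructions: 61.

61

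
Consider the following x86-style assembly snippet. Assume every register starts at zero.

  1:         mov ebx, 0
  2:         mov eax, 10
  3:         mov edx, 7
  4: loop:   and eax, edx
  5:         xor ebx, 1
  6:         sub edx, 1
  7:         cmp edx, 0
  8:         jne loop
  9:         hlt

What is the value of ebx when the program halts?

1

mov ebx, 0 → ebx=0
mov eax, 10 → eax=10
mov edx, 7 → edx=7
and eax, edx → eax=10&7=2
xor ebx, 1 → ebx=0^1=1
sub edx, 1 → edx=7-1=6
cmp edx, 0  (cmp 6,0)
jne loop: taken
and eax, edx → eax=2&6=2
xor ebx, 1 → ebx=1^1=0
sub edx, 1 → edx=6-1=5
cmp edx, 0  (cmp 5,0)
jne loop: taken
and eax, edx → eax=2&5=0
xor ebx, 1 → ebx=0^1=1
sub edx, 1 → edx=5-1=4
cmp edx, 0  (cmp 4,0)
jne loop: taken
and eax, edx → eax=0&4=0
xor ebx, 1 → ebx=1^1=0
sub edx, 1 → edx=4-1=3
cmp edx, 0  (cmp 3,0)
jne loop: taken
and eax, edx → eax=0&3=0
xor ebx, 1 → ebx=0^1=1
sub edx, 1 → edx=3-1=2
cmp edx, 0  (cmp 2,0)
jne loop: taken
and eax, edx → eax=0&2=0
xor ebx, 1 → ebx=1^1=0
sub edx, 1 → edx=2-1=1
cmp edx, 0  (cmp 1,0)
jne loop: taken
and eax, edx → eax=0&1=0
xor ebx, 1 → ebx=0^1=1
sub edx, 1 → edx=1-1=0
cmp edx, 0  (cmp 0,0)
jne loop: not taken
halt.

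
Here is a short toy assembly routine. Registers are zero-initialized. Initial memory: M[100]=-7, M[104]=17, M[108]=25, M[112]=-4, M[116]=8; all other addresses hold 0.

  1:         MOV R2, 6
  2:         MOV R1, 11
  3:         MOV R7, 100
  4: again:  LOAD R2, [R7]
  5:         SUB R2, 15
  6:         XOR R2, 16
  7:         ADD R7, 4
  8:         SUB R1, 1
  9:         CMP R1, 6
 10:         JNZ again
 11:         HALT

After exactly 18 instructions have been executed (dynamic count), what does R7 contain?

after MOV R2, 6: R2=6
after MOV R1, 11: R1=11
after MOV R7, 100: R7=100
after LOAD R2, [R7]: R2=M[100]=-7
after SUB R2, 15: R2=(-7)-15=-22
after XOR R2, 16: R2=(-22)^16=-6
after ADD R7, 4: R7=100+4=104
after SUB R1, 1: R1=11-1=10
CMP R1, 6  (cmp 10,6)
JNZ again: taken
after LOAD R2, [R7]: R2=M[104]=17
after SUB R2, 15: R2=17-15=2
after XOR R2, 16: R2=2^16=18
after ADD R7, 4: R7=104+4=108
after SUB R1, 1: R1=10-1=9
CMP R1, 6  (cmp 9,6)
JNZ again: taken
after LOAD R2, [R7]: R2=M[108]=25
After step 18: R7 = 108.

108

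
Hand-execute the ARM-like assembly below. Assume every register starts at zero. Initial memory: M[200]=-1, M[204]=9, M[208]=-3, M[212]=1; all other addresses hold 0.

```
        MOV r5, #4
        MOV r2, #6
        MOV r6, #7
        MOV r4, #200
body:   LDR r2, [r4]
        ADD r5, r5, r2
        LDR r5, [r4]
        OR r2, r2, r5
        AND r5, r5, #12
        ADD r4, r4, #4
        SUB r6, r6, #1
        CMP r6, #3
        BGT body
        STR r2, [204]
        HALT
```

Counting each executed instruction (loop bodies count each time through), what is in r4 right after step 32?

212

r5=4
r2=6
r6=7
r4=200
r2=M[200]=-1
r5=4+(-1)=3
r5=M[200]=-1
r2=(-1)|(-1)=-1
r5=(-1)&12=12
r4=200+4=204
r6=7-1=6
CMP r6, #3  (cmp 6,3)
BGT body: taken
r2=M[204]=9
r5=12+9=21
r5=M[204]=9
r2=9|9=9
r5=9&12=8
r4=204+4=208
r6=6-1=5
CMP r6, #3  (cmp 5,3)
BGT body: taken
r2=M[208]=-3
r5=8+(-3)=5
r5=M[208]=-3
r2=(-3)|(-3)=-3
r5=(-3)&12=12
r4=208+4=212
r6=5-1=4
CMP r6, #3  (cmp 4,3)
BGT body: taken
r2=M[212]=1
After step 32: r4 = 212.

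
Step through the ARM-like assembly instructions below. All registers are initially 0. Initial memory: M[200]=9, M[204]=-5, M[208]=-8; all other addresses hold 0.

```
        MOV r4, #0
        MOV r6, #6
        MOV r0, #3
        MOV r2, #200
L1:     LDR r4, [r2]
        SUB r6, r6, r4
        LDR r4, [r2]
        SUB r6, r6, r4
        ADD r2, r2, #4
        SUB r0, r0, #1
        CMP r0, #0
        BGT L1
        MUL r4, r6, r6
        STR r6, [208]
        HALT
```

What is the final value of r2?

MOV r4, #0 → r4=0
MOV r6, #6 → r6=6
MOV r0, #3 → r0=3
MOV r2, #200 → r2=200
LDR r4, [r2] → r4=M[200]=9
SUB r6, r6, r4 → r6=6-9=-3
LDR r4, [r2] → r4=M[200]=9
SUB r6, r6, r4 → r6=(-3)-9=-12
ADD r2, r2, #4 → r2=200+4=204
SUB r0, r0, #1 → r0=3-1=2
CMP r0, #0  (cmp 2,0)
BGT L1: taken
LDR r4, [r2] → r4=M[204]=-5
SUB r6, r6, r4 → r6=(-12)-(-5)=-7
LDR r4, [r2] → r4=M[204]=-5
SUB r6, r6, r4 → r6=(-7)-(-5)=-2
ADD r2, r2, #4 → r2=204+4=208
SUB r0, r0, #1 → r0=2-1=1
CMP r0, #0  (cmp 1,0)
BGT L1: taken
LDR r4, [r2] → r4=M[208]=-8
SUB r6, r6, r4 → r6=(-2)-(-8)=6
LDR r4, [r2] → r4=M[208]=-8
SUB r6, r6, r4 → r6=6-(-8)=14
ADD r2, r2, #4 → r2=208+4=212
SUB r0, r0, #1 → r0=1-1=0
CMP r0, #0  (cmp 0,0)
BGT L1: not taken
MUL r4, r6, r6 → r4=14*14=196
STR r6, [208] → M[208]=14
halt.

212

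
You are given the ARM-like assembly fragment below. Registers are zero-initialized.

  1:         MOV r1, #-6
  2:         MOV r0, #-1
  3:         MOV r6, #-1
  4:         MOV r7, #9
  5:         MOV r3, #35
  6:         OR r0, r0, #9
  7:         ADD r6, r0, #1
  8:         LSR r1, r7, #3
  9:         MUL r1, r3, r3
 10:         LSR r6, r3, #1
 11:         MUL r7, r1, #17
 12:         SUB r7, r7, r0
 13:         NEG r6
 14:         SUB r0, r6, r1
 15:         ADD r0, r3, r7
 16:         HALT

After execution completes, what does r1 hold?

after MOV r1, #-6: r1=-6
after MOV r0, #-1: r0=-1
after MOV r6, #-1: r6=-1
after MOV r7, #9: r7=9
after MOV r3, #35: r3=35
after OR r0, r0, #9: r0=(-1)|9=-1
after ADD r6, r0, #1: r6=(-1)+1=0
after LSR r1, r7, #3: r1=9>>3=1
after MUL r1, r3, r3: r1=35*35=1225
after LSR r6, r3, #1: r6=35>>1=17
after MUL r7, r1, #17: r7=1225*17=20825
after SUB r7, r7, r0: r7=20825-(-1)=20826
after NEG r6: r6=-(17)=-17
after SUB r0, r6, r1: r0=(-17)-1225=-1242
after ADD r0, r3, r7: r0=35+20826=20861
halt.

1225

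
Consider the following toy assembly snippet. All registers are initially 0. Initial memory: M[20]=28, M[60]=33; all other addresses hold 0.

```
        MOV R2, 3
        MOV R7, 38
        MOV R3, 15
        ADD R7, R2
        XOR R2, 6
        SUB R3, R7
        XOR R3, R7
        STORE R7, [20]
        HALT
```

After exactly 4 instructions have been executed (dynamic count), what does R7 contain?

41

R2=3
R7=38
R3=15
R7=38+3=41
After step 4: R7 = 41.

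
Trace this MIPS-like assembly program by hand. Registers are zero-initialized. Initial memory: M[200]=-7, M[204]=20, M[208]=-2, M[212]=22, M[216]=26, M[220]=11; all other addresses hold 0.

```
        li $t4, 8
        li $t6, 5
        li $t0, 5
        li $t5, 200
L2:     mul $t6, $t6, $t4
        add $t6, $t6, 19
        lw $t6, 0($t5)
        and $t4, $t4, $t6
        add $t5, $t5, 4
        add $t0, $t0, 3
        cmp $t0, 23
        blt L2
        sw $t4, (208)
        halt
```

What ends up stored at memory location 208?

0

$t4=8
$t6=5
$t0=5
$t5=200
$t6=5*8=40
$t6=40+19=59
$t6=M[200]=-7
$t4=8&(-7)=8
$t5=200+4=204
$t0=5+3=8
cmp $t0, 23  (cmp 8,23)
blt L2: taken
$t6=(-7)*8=-56
$t6=(-56)+19=-37
$t6=M[204]=20
$t4=8&20=0
$t5=204+4=208
$t0=8+3=11
cmp $t0, 23  (cmp 11,23)
blt L2: taken
$t6=20*0=0
$t6=0+19=19
$t6=M[208]=-2
$t4=0&(-2)=0
$t5=208+4=212
$t0=11+3=14
cmp $t0, 23  (cmp 14,23)
blt L2: taken
$t6=(-2)*0=0
$t6=0+19=19
$t6=M[212]=22
$t4=0&22=0
$t5=212+4=216
$t0=14+3=17
cmp $t0, 23  (cmp 17,23)
blt L2: taken
$t6=22*0=0
$t6=0+19=19
$t6=M[216]=26
$t4=0&26=0
$t5=216+4=220
$t0=17+3=20
cmp $t0, 23  (cmp 20,23)
blt L2: taken
$t6=26*0=0
$t6=0+19=19
$t6=M[220]=11
$t4=0&11=0
$t5=220+4=224
$t0=20+3=23
cmp $t0, 23  (cmp 23,23)
blt L2: not taken
sw $t4, (208) → M[208]=0
halt.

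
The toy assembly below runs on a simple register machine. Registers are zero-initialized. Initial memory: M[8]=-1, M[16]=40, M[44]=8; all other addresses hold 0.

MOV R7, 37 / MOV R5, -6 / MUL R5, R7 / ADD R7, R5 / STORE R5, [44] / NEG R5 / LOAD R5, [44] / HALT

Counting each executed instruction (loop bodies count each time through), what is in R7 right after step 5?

-185

R7=37
R5=-6
R5=(-6)*37=-222
R7=37+(-222)=-185
STORE R5, [44] → M[44]=-222
After step 5: R7 = -185.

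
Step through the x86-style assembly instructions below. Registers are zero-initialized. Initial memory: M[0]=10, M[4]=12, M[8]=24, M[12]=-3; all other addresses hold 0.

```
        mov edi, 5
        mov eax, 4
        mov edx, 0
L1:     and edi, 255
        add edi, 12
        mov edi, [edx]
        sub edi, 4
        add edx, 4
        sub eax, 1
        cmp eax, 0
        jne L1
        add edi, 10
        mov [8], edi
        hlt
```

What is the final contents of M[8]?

edi=5
eax=4
edx=0
edi=5&255=5
edi=5+12=17
edi=M[0]=10
edi=10-4=6
edx=0+4=4
eax=4-1=3
cmp eax, 0  (cmp 3,0)
jne L1: taken
edi=6&255=6
edi=6+12=18
edi=M[4]=12
edi=12-4=8
edx=4+4=8
eax=3-1=2
cmp eax, 0  (cmp 2,0)
jne L1: taken
edi=8&255=8
edi=8+12=20
edi=M[8]=24
edi=24-4=20
edx=8+4=12
eax=2-1=1
cmp eax, 0  (cmp 1,0)
jne L1: taken
edi=20&255=20
edi=20+12=32
edi=M[12]=-3
edi=(-3)-4=-7
edx=12+4=16
eax=1-1=0
cmp eax, 0  (cmp 0,0)
jne L1: not taken
edi=(-7)+10=3
mov [8], edi → M[8]=3
halt.

3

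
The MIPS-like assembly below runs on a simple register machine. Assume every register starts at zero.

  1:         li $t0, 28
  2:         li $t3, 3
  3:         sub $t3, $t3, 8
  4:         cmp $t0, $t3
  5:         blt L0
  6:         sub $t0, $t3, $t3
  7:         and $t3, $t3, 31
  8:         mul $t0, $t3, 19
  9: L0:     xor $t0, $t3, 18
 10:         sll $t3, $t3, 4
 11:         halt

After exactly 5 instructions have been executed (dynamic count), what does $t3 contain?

-5

$t0=28
$t3=3
$t3=3-8=-5
cmp $t0, $t3  (cmp 28,-5)
blt L0: not taken
After step 5: $t3 = -5.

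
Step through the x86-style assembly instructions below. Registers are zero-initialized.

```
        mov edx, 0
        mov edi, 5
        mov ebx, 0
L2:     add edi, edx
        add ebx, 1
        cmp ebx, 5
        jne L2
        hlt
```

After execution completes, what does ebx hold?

after mov edx, 0: edx=0
after mov edi, 5: edi=5
after mov ebx, 0: ebx=0
after add edi, edx: edi=5+0=5
after add ebx, 1: ebx=0+1=1
cmp ebx, 5  (cmp 1,5)
jne L2: taken
after add edi, edx: edi=5+0=5
after add ebx, 1: ebx=1+1=2
cmp ebx, 5  (cmp 2,5)
jne L2: taken
after add edi, edx: edi=5+0=5
after add ebx, 1: ebx=2+1=3
cmp ebx, 5  (cmp 3,5)
jne L2: taken
after add edi, edx: edi=5+0=5
after add ebx, 1: ebx=3+1=4
cmp ebx, 5  (cmp 4,5)
jne L2: taken
after add edi, edx: edi=5+0=5
after add ebx, 1: ebx=4+1=5
cmp ebx, 5  (cmp 5,5)
jne L2: not taken
halt.

5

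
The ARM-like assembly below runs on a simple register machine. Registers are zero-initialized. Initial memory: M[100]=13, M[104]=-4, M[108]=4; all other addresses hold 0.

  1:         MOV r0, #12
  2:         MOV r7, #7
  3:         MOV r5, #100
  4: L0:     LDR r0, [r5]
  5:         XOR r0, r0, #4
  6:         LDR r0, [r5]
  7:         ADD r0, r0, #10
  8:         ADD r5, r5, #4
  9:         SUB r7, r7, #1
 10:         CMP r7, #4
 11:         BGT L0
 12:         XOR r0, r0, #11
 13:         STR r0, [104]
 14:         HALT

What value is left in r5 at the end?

r0=12
r7=7
r5=100
r0=M[100]=13
r0=13^4=9
r0=M[100]=13
r0=13+10=23
r5=100+4=104
r7=7-1=6
CMP r7, #4  (cmp 6,4)
BGT L0: taken
r0=M[104]=-4
r0=(-4)^4=-8
r0=M[104]=-4
r0=(-4)+10=6
r5=104+4=108
r7=6-1=5
CMP r7, #4  (cmp 5,4)
BGT L0: taken
r0=M[108]=4
r0=4^4=0
r0=M[108]=4
r0=4+10=14
r5=108+4=112
r7=5-1=4
CMP r7, #4  (cmp 4,4)
BGT L0: not taken
r0=14^11=5
STR r0, [104] → M[104]=5
halt.

112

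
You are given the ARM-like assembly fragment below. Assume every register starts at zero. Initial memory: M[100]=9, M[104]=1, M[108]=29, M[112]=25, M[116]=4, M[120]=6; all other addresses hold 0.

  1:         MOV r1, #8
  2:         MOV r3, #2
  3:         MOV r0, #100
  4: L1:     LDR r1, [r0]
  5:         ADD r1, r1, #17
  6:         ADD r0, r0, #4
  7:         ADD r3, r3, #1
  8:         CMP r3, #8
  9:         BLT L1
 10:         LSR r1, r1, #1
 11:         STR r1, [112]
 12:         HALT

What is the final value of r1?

11

after MOV r1, #8: r1=8
after MOV r3, #2: r3=2
after MOV r0, #100: r0=100
after LDR r1, [r0]: r1=M[100]=9
after ADD r1, r1, #17: r1=9+17=26
after ADD r0, r0, #4: r0=100+4=104
after ADD r3, r3, #1: r3=2+1=3
CMP r3, #8  (cmp 3,8)
BLT L1: taken
after LDR r1, [r0]: r1=M[104]=1
after ADD r1, r1, #17: r1=1+17=18
after ADD r0, r0, #4: r0=104+4=108
after ADD r3, r3, #1: r3=3+1=4
CMP r3, #8  (cmp 4,8)
BLT L1: taken
after LDR r1, [r0]: r1=M[108]=29
after ADD r1, r1, #17: r1=29+17=46
after ADD r0, r0, #4: r0=108+4=112
after ADD r3, r3, #1: r3=4+1=5
CMP r3, #8  (cmp 5,8)
BLT L1: taken
after LDR r1, [r0]: r1=M[112]=25
after ADD r1, r1, #17: r1=25+17=42
after ADD r0, r0, #4: r0=112+4=116
after ADD r3, r3, #1: r3=5+1=6
CMP r3, #8  (cmp 6,8)
BLT L1: taken
after LDR r1, [r0]: r1=M[116]=4
after ADD r1, r1, #17: r1=4+17=21
after ADD r0, r0, #4: r0=116+4=120
after ADD r3, r3, #1: r3=6+1=7
CMP r3, #8  (cmp 7,8)
BLT L1: taken
after LDR r1, [r0]: r1=M[120]=6
after ADD r1, r1, #17: r1=6+17=23
after ADD r0, r0, #4: r0=120+4=124
after ADD r3, r3, #1: r3=7+1=8
CMP r3, #8  (cmp 8,8)
BLT L1: not taken
after LSR r1, r1, #1: r1=23>>1=11
STR r1, [112] → M[112]=11
halt.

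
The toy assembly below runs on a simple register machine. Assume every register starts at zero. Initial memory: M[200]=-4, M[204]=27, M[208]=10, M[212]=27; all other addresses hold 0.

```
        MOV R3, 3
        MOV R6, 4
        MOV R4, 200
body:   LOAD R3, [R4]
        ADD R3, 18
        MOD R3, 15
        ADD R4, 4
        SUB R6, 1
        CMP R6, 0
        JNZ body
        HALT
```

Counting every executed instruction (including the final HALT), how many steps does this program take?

MOV R3, 3 → R3=3
MOV R6, 4 → R6=4
MOV R4, 200 → R4=200
LOAD R3, [R4] → R3=M[200]=-4
ADD R3, 18 → R3=(-4)+18=14
MOD R3, 15 → R3=14%15=14
ADD R4, 4 → R4=200+4=204
SUB R6, 1 → R6=4-1=3
CMP R6, 0  (cmp 3,0)
JNZ body: taken
LOAD R3, [R4] → R3=M[204]=27
ADD R3, 18 → R3=27+18=45
MOD R3, 15 → R3=45%15=0
ADD R4, 4 → R4=204+4=208
SUB R6, 1 → R6=3-1=2
CMP R6, 0  (cmp 2,0)
JNZ body: taken
LOAD R3, [R4] → R3=M[208]=10
ADD R3, 18 → R3=10+18=28
MOD R3, 15 → R3=28%15=13
ADD R4, 4 → R4=208+4=212
SUB R6, 1 → R6=2-1=1
CMP R6, 0  (cmp 1,0)
JNZ body: taken
LOAD R3, [R4] → R3=M[212]=27
ADD R3, 18 → R3=27+18=45
MOD R3, 15 → R3=45%15=0
ADD R4, 4 → R4=212+4=216
SUB R6, 1 → R6=1-1=0
CMP R6, 0  (cmp 0,0)
JNZ body: not taken
halt.
Total executed instructions: 32.

32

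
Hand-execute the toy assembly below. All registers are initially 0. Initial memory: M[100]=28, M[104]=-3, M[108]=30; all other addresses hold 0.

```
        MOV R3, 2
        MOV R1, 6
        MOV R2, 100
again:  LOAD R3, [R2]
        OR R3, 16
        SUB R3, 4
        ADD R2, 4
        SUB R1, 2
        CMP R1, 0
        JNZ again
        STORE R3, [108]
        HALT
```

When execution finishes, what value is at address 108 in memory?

26

MOV R3, 2 → R3=2
MOV R1, 6 → R1=6
MOV R2, 100 → R2=100
LOAD R3, [R2] → R3=M[100]=28
OR R3, 16 → R3=28|16=28
SUB R3, 4 → R3=28-4=24
ADD R2, 4 → R2=100+4=104
SUB R1, 2 → R1=6-2=4
CMP R1, 0  (cmp 4,0)
JNZ again: taken
LOAD R3, [R2] → R3=M[104]=-3
OR R3, 16 → R3=(-3)|16=-3
SUB R3, 4 → R3=(-3)-4=-7
ADD R2, 4 → R2=104+4=108
SUB R1, 2 → R1=4-2=2
CMP R1, 0  (cmp 2,0)
JNZ again: taken
LOAD R3, [R2] → R3=M[108]=30
OR R3, 16 → R3=30|16=30
SUB R3, 4 → R3=30-4=26
ADD R2, 4 → R2=108+4=112
SUB R1, 2 → R1=2-2=0
CMP R1, 0  (cmp 0,0)
JNZ again: not taken
STORE R3, [108] → M[108]=26
halt.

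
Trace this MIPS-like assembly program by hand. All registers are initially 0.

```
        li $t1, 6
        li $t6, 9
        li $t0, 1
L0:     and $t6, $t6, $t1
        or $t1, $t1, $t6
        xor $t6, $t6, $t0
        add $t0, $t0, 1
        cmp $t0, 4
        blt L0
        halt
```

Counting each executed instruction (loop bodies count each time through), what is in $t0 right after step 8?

2

after li $t1, 6: $t1=6
after li $t6, 9: $t6=9
after li $t0, 1: $t0=1
after and $t6, $t6, $t1: $t6=9&6=0
after or $t1, $t1, $t6: $t1=6|0=6
after xor $t6, $t6, $t0: $t6=0^1=1
after add $t0, $t0, 1: $t0=1+1=2
cmp $t0, 4  (cmp 2,4)
After step 8: $t0 = 2.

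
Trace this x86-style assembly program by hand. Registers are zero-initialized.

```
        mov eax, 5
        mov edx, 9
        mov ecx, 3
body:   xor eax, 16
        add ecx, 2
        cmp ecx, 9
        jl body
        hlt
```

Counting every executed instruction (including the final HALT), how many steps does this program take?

after mov eax, 5: eax=5
after mov edx, 9: edx=9
after mov ecx, 3: ecx=3
after xor eax, 16: eax=5^16=21
after add ecx, 2: ecx=3+2=5
cmp ecx, 9  (cmp 5,9)
jl body: taken
after xor eax, 16: eax=21^16=5
after add ecx, 2: ecx=5+2=7
cmp ecx, 9  (cmp 7,9)
jl body: taken
after xor eax, 16: eax=5^16=21
after add ecx, 2: ecx=7+2=9
cmp ecx, 9  (cmp 9,9)
jl body: not taken
halt.
Total executed instructions: 16.

16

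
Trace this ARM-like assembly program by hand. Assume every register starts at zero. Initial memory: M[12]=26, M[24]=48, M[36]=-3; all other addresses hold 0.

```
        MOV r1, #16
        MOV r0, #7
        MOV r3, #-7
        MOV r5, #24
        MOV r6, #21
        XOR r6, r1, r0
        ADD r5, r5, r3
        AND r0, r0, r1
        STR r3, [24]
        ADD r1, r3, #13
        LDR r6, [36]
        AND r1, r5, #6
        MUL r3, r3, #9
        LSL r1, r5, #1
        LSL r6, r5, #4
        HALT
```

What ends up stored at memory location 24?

-7

after MOV r1, #16: r1=16
after MOV r0, #7: r0=7
after MOV r3, #-7: r3=-7
after MOV r5, #24: r5=24
after MOV r6, #21: r6=21
after XOR r6, r1, r0: r6=16^7=23
after ADD r5, r5, r3: r5=24+(-7)=17
after AND r0, r0, r1: r0=7&16=0
STR r3, [24] → M[24]=-7
after ADD r1, r3, #13: r1=(-7)+13=6
after LDR r6, [36]: r6=M[36]=-3
after AND r1, r5, #6: r1=17&6=0
after MUL r3, r3, #9: r3=(-7)*9=-63
after LSL r1, r5, #1: r1=17<<1=34
after LSL r6, r5, #4: r6=17<<4=272
halt.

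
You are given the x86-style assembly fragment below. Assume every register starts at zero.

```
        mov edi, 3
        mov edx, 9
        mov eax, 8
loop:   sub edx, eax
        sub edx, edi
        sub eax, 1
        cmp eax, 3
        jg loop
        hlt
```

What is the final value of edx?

mov edi, 3 → edi=3
mov edx, 9 → edx=9
mov eax, 8 → eax=8
sub edx, eax → edx=9-8=1
sub edx, edi → edx=1-3=-2
sub eax, 1 → eax=8-1=7
cmp eax, 3  (cmp 7,3)
jg loop: taken
sub edx, eax → edx=(-2)-7=-9
sub edx, edi → edx=(-9)-3=-12
sub eax, 1 → eax=7-1=6
cmp eax, 3  (cmp 6,3)
jg loop: taken
sub edx, eax → edx=(-12)-6=-18
sub edx, edi → edx=(-18)-3=-21
sub eax, 1 → eax=6-1=5
cmp eax, 3  (cmp 5,3)
jg loop: taken
sub edx, eax → edx=(-21)-5=-26
sub edx, edi → edx=(-26)-3=-29
sub eax, 1 → eax=5-1=4
cmp eax, 3  (cmp 4,3)
jg loop: taken
sub edx, eax → edx=(-29)-4=-33
sub edx, edi → edx=(-33)-3=-36
sub eax, 1 → eax=4-1=3
cmp eax, 3  (cmp 3,3)
jg loop: not taken
halt.

-36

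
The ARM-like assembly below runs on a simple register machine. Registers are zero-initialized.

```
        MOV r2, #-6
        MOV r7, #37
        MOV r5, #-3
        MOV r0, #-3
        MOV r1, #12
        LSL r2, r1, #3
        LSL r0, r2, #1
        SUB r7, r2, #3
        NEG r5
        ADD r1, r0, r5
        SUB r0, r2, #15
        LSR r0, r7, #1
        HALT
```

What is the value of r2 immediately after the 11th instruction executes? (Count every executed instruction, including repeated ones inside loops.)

MOV r2, #-6 → r2=-6
MOV r7, #37 → r7=37
MOV r5, #-3 → r5=-3
MOV r0, #-3 → r0=-3
MOV r1, #12 → r1=12
LSL r2, r1, #3 → r2=12<<3=96
LSL r0, r2, #1 → r0=96<<1=192
SUB r7, r2, #3 → r7=96-3=93
NEG r5 → r5=-(-3)=3
ADD r1, r0, r5 → r1=192+3=195
SUB r0, r2, #15 → r0=96-15=81
After step 11: r2 = 96.

96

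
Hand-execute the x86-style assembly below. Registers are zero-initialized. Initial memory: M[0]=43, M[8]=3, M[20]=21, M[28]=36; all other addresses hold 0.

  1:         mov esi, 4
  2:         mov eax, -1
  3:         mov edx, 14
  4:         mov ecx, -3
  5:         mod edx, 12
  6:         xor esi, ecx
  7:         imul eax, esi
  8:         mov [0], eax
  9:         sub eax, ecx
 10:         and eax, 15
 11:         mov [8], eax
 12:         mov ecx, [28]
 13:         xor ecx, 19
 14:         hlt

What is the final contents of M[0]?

7

after mov esi, 4: esi=4
after mov eax, -1: eax=-1
after mov edx, 14: edx=14
after mov ecx, -3: ecx=-3
after mod edx, 12: edx=14%12=2
after xor esi, ecx: esi=4^(-3)=-7
after imul eax, esi: eax=(-1)*(-7)=7
mov [0], eax → M[0]=7
after sub eax, ecx: eax=7-(-3)=10
after and eax, 15: eax=10&15=10
mov [8], eax → M[8]=10
after mov ecx, [28]: ecx=M[28]=36
after xor ecx, 19: ecx=36^19=55
halt.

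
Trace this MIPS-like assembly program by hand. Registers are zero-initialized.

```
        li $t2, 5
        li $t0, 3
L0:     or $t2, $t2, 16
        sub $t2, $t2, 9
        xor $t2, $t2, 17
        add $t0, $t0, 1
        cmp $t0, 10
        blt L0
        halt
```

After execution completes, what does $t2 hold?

29

after li $t2, 5: $t2=5
after li $t0, 3: $t0=3
after or $t2, $t2, 16: $t2=5|16=21
after sub $t2, $t2, 9: $t2=21-9=12
after xor $t2, $t2, 17: $t2=12^17=29
after add $t0, $t0, 1: $t0=3+1=4
cmp $t0, 10  (cmp 4,10)
blt L0: taken
after or $t2, $t2, 16: $t2=29|16=29
after sub $t2, $t2, 9: $t2=29-9=20
after xor $t2, $t2, 17: $t2=20^17=5
after add $t0, $t0, 1: $t0=4+1=5
cmp $t0, 10  (cmp 5,10)
blt L0: taken
after or $t2, $t2, 16: $t2=5|16=21
after sub $t2, $t2, 9: $t2=21-9=12
after xor $t2, $t2, 17: $t2=12^17=29
after add $t0, $t0, 1: $t0=5+1=6
cmp $t0, 10  (cmp 6,10)
blt L0: taken
after or $t2, $t2, 16: $t2=29|16=29
after sub $t2, $t2, 9: $t2=29-9=20
after xor $t2, $t2, 17: $t2=20^17=5
after add $t0, $t0, 1: $t0=6+1=7
cmp $t0, 10  (cmp 7,10)
blt L0: taken
after or $t2, $t2, 16: $t2=5|16=21
after sub $t2, $t2, 9: $t2=21-9=12
after xor $t2, $t2, 17: $t2=12^17=29
after add $t0, $t0, 1: $t0=7+1=8
cmp $t0, 10  (cmp 8,10)
blt L0: taken
after or $t2, $t2, 16: $t2=29|16=29
after sub $t2, $t2, 9: $t2=29-9=20
after xor $t2, $t2, 17: $t2=20^17=5
after add $t0, $t0, 1: $t0=8+1=9
cmp $t0, 10  (cmp 9,10)
blt L0: taken
after or $t2, $t2, 16: $t2=5|16=21
after sub $t2, $t2, 9: $t2=21-9=12
after xor $t2, $t2, 17: $t2=12^17=29
after add $t0, $t0, 1: $t0=9+1=10
cmp $t0, 10  (cmp 10,10)
blt L0: not taken
halt.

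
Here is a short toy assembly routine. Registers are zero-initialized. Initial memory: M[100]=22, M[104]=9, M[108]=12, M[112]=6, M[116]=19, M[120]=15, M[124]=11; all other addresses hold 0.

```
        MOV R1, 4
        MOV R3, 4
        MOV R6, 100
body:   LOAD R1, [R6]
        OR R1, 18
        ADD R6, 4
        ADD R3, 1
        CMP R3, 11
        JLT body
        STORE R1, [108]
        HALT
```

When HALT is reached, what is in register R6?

R1=4
R3=4
R6=100
R1=M[100]=22
R1=22|18=22
R6=100+4=104
R3=4+1=5
CMP R3, 11  (cmp 5,11)
JLT body: taken
R1=M[104]=9
R1=9|18=27
R6=104+4=108
R3=5+1=6
CMP R3, 11  (cmp 6,11)
JLT body: taken
R1=M[108]=12
R1=12|18=30
R6=108+4=112
R3=6+1=7
CMP R3, 11  (cmp 7,11)
JLT body: taken
R1=M[112]=6
R1=6|18=22
R6=112+4=116
R3=7+1=8
CMP R3, 11  (cmp 8,11)
JLT body: taken
R1=M[116]=19
R1=19|18=19
R6=116+4=120
R3=8+1=9
CMP R3, 11  (cmp 9,11)
JLT body: taken
R1=M[120]=15
R1=15|18=31
R6=120+4=124
R3=9+1=10
CMP R3, 11  (cmp 10,11)
JLT body: taken
R1=M[124]=11
R1=11|18=27
R6=124+4=128
R3=10+1=11
CMP R3, 11  (cmp 11,11)
JLT body: not taken
STORE R1, [108] → M[108]=27
halt.

128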